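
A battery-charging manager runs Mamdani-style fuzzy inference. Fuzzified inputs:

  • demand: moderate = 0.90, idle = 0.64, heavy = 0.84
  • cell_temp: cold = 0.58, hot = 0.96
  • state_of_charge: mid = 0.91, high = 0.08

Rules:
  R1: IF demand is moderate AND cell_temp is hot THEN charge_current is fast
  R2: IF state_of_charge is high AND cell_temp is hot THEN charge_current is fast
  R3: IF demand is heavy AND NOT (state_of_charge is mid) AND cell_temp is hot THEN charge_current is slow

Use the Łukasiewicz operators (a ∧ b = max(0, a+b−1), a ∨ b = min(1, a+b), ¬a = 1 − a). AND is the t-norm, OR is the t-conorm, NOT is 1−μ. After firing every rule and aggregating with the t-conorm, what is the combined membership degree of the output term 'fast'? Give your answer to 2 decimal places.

0.90

R1: moderate=0.90, hot=0.96; AND[max(0, a+b−1)] → w = 0.86
R2: high=0.08, hot=0.96; AND[max(0, a+b−1)] → w = 0.04
R3: heavy=0.84, ¬mid=1−0.91=0.09, hot=0.96; AND[max(0, a+b−1)] → w = 0.00
Rules with consequent 'fast': {R1, R2} → strengths 0.86, 0.04
Aggregate via t-conorm [min(1, a+b)]: 0.90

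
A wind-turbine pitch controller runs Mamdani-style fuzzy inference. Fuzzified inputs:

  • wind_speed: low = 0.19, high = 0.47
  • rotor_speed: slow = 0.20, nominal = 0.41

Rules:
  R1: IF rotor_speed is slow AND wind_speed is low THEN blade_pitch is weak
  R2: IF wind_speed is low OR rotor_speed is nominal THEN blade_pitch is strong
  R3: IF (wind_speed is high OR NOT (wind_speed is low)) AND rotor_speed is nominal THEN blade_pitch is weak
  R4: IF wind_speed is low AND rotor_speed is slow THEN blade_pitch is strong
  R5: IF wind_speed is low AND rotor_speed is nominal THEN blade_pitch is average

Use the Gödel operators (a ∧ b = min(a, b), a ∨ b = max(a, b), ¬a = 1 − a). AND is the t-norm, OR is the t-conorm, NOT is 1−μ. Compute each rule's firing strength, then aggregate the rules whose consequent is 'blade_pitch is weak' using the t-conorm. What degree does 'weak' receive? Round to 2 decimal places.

R1: slow=0.20, low=0.19; AND[min(a, b)] → w = 0.19
R2: low=0.19, nominal=0.41; OR[max(a, b)] → w = 0.41
R3: (high=0.47 OR ¬low=1−0.19=0.81) = 0.81; AND[min(a, b)] with nominal=0.41 → w = 0.41
R4: low=0.19, slow=0.20; AND[min(a, b)] → w = 0.19
R5: low=0.19, nominal=0.41; AND[min(a, b)] → w = 0.19
Rules with consequent 'weak': {R1, R3} → strengths 0.19, 0.41
Aggregate via t-conorm [max(a, b)]: 0.41

0.41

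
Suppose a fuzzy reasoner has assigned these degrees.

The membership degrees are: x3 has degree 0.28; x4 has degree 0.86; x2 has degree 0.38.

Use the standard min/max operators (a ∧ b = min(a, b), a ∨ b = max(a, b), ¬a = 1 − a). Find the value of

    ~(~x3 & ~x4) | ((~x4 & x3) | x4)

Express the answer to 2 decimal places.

0.86

~x3 = 1 − 0.28 = 0.72
~x4 = 1 − 0.86 = 0.14
~x3 & ~x4 = min(a, b) on (0.72, 0.14) = 0.14
~(~x3 & ~x4) = 1 − 0.14 = 0.86
~x4 = 1 − 0.86 = 0.14
~x4 & x3 = min(a, b) on (0.14, 0.28) = 0.14
(~x4 & x3) | x4 = max(a, b) on (0.14, 0.86) = 0.86
~(~x3 & ~x4) | ((~x4 & x3) | x4) = max(a, b) on (0.86, 0.86) = 0.86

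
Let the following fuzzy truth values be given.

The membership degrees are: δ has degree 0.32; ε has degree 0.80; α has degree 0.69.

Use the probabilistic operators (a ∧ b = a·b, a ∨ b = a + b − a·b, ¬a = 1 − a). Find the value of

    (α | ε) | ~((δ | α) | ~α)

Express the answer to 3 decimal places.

α | ε = a + b − a·b on (0.6900, 0.8000) = 0.9380
δ | α = a + b − a·b on (0.3200, 0.6900) = 0.7892
~α = 1 − 0.6900 = 0.3100
(δ | α) | ~α = a + b − a·b on (0.7892, 0.3100) = 0.8545
~((δ | α) | ~α) = 1 − 0.8545 = 0.1455
(α | ε) | ~((δ | α) | ~α) = a + b − a·b on (0.9380, 0.1455) = 0.9470

0.947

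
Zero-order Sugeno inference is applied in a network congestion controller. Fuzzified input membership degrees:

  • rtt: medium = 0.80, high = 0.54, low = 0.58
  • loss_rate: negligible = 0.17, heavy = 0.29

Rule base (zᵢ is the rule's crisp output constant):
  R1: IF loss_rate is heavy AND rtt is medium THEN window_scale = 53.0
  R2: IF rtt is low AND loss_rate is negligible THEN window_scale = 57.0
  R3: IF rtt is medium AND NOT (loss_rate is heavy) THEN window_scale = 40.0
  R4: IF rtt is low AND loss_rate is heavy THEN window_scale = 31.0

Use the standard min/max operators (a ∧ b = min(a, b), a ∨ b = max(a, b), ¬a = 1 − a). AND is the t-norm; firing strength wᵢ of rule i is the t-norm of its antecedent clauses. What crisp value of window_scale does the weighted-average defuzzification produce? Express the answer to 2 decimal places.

42.77

R1 (z=53.0): heavy=0.29, medium=0.80; AND[min(a, b)] → w = 0.29
R2 (z=57.0): low=0.58, negligible=0.17; AND[min(a, b)] → w = 0.17
R3 (z=40.0): medium=0.80, ¬heavy=1−0.29=0.71; AND[min(a, b)] → w = 0.71
R4 (z=31.0): low=0.58, heavy=0.29; AND[min(a, b)] → w = 0.29
Weighted average = (0.29·53.0 + 0.17·57.0 + 0.71·40.0 + 0.29·31.0) / (0.29 + 0.17 + 0.71 + 0.29)
  = 62.4500 / 1.4600 = 42.77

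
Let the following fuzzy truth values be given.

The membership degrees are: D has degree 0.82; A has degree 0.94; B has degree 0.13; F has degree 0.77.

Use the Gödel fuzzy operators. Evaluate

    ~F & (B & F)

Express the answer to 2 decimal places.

~F = 1 − 0.77 = 0.23
B & F = min(a, b) on (0.13, 0.77) = 0.13
~F & (B & F) = min(a, b) on (0.23, 0.13) = 0.13

0.13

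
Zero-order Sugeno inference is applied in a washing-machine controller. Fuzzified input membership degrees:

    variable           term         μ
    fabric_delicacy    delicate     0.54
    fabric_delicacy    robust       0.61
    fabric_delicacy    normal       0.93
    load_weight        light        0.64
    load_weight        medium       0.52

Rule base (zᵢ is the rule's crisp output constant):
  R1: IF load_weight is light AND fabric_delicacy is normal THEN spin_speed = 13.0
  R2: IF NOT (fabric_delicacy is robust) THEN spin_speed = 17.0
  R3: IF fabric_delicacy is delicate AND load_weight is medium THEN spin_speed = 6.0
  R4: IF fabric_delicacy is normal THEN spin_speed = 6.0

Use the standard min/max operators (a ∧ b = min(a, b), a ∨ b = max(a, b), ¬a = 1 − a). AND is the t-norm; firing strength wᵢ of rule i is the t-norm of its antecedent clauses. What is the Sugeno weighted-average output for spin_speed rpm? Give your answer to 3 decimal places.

9.536

R1 (z=13.0): light=0.64, normal=0.93; AND[min(a, b)] → w = 0.64
R2 (z=17.0): ¬robust=1−0.61=0.39 → w = 0.39
R3 (z=6.0): delicate=0.54, medium=0.52; AND[min(a, b)] → w = 0.52
R4 (z=6.0): normal=0.93 → w = 0.93
Weighted average = (0.64·13.0 + 0.39·17.0 + 0.52·6.0 + 0.93·6.0) / (0.64 + 0.39 + 0.52 + 0.93)
  = 23.6500 / 2.4800 = 9.536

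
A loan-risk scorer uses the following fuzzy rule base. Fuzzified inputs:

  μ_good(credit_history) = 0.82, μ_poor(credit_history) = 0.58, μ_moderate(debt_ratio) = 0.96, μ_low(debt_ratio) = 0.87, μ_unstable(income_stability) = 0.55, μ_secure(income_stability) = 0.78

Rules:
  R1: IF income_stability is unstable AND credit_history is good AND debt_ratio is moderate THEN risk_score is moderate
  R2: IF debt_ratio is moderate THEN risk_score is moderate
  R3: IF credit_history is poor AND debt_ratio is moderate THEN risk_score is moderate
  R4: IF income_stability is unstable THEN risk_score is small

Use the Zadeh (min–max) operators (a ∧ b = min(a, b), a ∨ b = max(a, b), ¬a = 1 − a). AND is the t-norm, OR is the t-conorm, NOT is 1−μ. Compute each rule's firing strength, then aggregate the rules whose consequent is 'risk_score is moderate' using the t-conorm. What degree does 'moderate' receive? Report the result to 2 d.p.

R1: unstable=0.55, good=0.82, moderate=0.96; AND[min(a, b)] → w = 0.55
R2: moderate=0.96 → w = 0.96
R3: poor=0.58, moderate=0.96; AND[min(a, b)] → w = 0.58
R4: unstable=0.55 → w = 0.55
Rules with consequent 'moderate': {R1, R2, R3} → strengths 0.55, 0.96, 0.58
Aggregate via t-conorm [max(a, b)]: 0.96

0.96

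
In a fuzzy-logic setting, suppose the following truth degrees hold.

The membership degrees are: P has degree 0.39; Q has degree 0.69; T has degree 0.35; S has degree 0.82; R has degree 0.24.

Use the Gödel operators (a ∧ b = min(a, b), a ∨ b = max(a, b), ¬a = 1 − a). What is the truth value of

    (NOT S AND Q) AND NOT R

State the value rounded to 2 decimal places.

NOT S = 1 − 0.82 = 0.18
NOT S AND Q = min(a, b) on (0.18, 0.69) = 0.18
NOT R = 1 − 0.24 = 0.76
(NOT S AND Q) AND NOT R = min(a, b) on (0.18, 0.76) = 0.18

0.18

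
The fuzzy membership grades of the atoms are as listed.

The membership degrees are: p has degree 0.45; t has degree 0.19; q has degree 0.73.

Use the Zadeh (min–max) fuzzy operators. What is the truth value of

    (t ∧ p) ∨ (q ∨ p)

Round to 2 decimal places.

0.73

t ∧ p = min(a, b) on (0.19, 0.45) = 0.19
q ∨ p = max(a, b) on (0.73, 0.45) = 0.73
(t ∧ p) ∨ (q ∨ p) = max(a, b) on (0.19, 0.73) = 0.73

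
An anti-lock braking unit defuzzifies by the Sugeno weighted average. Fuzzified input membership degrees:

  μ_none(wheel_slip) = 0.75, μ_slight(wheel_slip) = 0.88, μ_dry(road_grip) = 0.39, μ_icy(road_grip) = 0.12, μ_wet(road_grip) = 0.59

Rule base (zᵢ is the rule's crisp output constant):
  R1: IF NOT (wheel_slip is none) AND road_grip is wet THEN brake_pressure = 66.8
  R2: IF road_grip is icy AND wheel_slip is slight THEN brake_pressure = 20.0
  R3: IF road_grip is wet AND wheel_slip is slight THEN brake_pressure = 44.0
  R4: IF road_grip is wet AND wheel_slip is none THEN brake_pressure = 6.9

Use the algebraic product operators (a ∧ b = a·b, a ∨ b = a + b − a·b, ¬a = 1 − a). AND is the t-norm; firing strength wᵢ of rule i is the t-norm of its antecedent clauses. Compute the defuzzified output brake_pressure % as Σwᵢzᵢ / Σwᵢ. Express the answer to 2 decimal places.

R1 (z=66.8): ¬none=1−0.75=0.25, wet=0.59; AND[a·b] → w = 0.1475
R2 (z=20.0): icy=0.12, slight=0.88; AND[a·b] → w = 0.1056
R3 (z=44.0): wet=0.59, slight=0.88; AND[a·b] → w = 0.5192
R4 (z=6.9): wet=0.59, none=0.75; AND[a·b] → w = 0.4425
Weighted average = (0.1475·66.8 + 0.1056·20.0 + 0.5192·44.0 + 0.4425·6.9) / (0.1475 + 0.1056 + 0.5192 + 0.4425)
  = 37.8631 / 1.2148 = 31.17

31.17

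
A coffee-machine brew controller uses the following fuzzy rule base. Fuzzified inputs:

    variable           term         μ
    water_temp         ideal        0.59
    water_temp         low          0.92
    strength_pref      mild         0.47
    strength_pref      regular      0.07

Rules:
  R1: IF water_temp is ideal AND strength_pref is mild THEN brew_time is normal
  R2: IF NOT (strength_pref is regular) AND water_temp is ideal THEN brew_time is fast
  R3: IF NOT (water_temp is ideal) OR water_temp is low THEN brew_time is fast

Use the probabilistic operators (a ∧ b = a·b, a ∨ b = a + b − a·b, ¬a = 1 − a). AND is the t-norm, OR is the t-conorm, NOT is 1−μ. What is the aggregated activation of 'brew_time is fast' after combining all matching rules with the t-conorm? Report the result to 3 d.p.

R1: ideal=0.59, mild=0.47; AND[a·b] → w = 0.2773
R2: ¬regular=1−0.07=0.93, ideal=0.59; AND[a·b] → w = 0.5487
R3: ¬ideal=1−0.59=0.41, low=0.92; OR[a + b − a·b] → w = 0.9528
Rules with consequent 'fast': {R2, R3} → strengths 0.5487, 0.9528
Aggregate via t-conorm [a + b − a·b]: 0.9787

0.979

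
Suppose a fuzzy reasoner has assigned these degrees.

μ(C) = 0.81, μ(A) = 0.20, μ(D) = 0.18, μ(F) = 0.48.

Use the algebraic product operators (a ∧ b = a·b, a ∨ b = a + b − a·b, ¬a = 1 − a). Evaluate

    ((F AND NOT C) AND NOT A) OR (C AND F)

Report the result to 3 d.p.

0.433

NOT C = 1 − 0.8100 = 0.1900
F AND NOT C = a·b on (0.4800, 0.1900) = 0.0912
NOT A = 1 − 0.2000 = 0.8000
(F AND NOT C) AND NOT A = a·b on (0.0912, 0.8000) = 0.0730
C AND F = a·b on (0.8100, 0.4800) = 0.3888
((F AND NOT C) AND NOT A) OR (C AND F) = a + b − a·b on (0.0730, 0.3888) = 0.4334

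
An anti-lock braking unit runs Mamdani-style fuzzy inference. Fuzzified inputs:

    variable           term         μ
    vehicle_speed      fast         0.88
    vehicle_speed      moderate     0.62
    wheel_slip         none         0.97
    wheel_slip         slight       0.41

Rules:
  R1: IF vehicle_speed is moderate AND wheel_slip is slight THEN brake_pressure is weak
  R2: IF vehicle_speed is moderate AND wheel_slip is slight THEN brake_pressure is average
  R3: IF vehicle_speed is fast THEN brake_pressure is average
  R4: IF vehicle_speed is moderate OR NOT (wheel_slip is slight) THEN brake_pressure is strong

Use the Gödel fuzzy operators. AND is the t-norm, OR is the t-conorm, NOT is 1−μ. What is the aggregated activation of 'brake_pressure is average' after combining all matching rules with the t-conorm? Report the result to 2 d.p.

R1: moderate=0.62, slight=0.41; AND[min(a, b)] → w = 0.41
R2: moderate=0.62, slight=0.41; AND[min(a, b)] → w = 0.41
R3: fast=0.88 → w = 0.88
R4: moderate=0.62, ¬slight=1−0.41=0.59; OR[max(a, b)] → w = 0.62
Rules with consequent 'average': {R2, R3} → strengths 0.41, 0.88
Aggregate via t-conorm [max(a, b)]: 0.88

0.88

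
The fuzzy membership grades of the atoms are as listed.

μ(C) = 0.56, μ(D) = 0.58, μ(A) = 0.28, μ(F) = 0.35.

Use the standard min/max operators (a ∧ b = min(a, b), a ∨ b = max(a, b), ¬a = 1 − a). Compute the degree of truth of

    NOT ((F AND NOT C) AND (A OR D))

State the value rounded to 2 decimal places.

NOT C = 1 − 0.56 = 0.44
F AND NOT C = min(a, b) on (0.35, 0.44) = 0.35
A OR D = max(a, b) on (0.28, 0.58) = 0.58
(F AND NOT C) AND (A OR D) = min(a, b) on (0.35, 0.58) = 0.35
NOT ((F AND NOT C) AND (A OR D)) = 1 − 0.35 = 0.65

0.65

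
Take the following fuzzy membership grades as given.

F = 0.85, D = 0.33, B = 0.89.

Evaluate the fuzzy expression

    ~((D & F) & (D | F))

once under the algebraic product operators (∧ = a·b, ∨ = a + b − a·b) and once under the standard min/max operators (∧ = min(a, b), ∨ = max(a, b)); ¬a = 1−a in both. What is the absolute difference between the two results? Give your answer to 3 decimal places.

Under algebraic product:
  D & F = a·b on (0.3300, 0.8500) = 0.2805
  D | F = a + b − a·b on (0.3300, 0.8500) = 0.8995
  (D & F) & (D | F) = a·b on (0.2805, 0.8995) = 0.2523
  ~((D & F) & (D | F)) = 1 − 0.2523 = 0.7477
  → value = 0.7477
Under standard min/max:
  D & F = min(a, b) on (0.33, 0.85) = 0.33
  D | F = max(a, b) on (0.33, 0.85) = 0.85
  (D & F) & (D | F) = min(a, b) on (0.33, 0.85) = 0.33
  ~((D & F) & (D | F)) = 1 − 0.33 = 0.67
  → value = 0.6700
|0.7477 − 0.6700| = 0.078

0.078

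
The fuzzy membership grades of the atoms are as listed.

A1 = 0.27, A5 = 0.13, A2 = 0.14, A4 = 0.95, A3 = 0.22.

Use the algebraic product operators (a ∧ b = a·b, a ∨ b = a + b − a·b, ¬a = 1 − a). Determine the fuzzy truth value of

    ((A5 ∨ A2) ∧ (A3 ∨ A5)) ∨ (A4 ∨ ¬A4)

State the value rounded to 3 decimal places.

0.956

A5 ∨ A2 = a + b − a·b on (0.1300, 0.1400) = 0.2518
A3 ∨ A5 = a + b − a·b on (0.2200, 0.1300) = 0.3214
(A5 ∨ A2) ∧ (A3 ∨ A5) = a·b on (0.2518, 0.3214) = 0.0809
¬A4 = 1 − 0.9500 = 0.0500
A4 ∨ ¬A4 = a + b − a·b on (0.9500, 0.0500) = 0.9525
((A5 ∨ A2) ∧ (A3 ∨ A5)) ∨ (A4 ∨ ¬A4) = a + b − a·b on (0.0809, 0.9525) = 0.9563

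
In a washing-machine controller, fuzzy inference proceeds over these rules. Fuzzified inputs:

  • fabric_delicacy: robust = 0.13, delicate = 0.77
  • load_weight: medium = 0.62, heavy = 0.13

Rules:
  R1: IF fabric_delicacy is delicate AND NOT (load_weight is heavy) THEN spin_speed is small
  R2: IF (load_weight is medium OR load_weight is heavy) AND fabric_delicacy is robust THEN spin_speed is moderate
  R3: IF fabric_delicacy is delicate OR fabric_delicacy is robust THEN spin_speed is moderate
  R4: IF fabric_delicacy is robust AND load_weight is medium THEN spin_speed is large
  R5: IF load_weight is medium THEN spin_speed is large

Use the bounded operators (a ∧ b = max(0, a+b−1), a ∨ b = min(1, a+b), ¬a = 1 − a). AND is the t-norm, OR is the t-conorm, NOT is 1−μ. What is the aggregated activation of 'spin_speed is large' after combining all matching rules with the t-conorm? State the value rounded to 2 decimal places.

R1: delicate=0.77, ¬heavy=1−0.13=0.87; AND[max(0, a+b−1)] → w = 0.64
R2: (medium=0.62 OR heavy=0.13) = 0.75; AND[max(0, a+b−1)] with robust=0.13 → w = 0.00
R3: delicate=0.77, robust=0.13; OR[min(1, a+b)] → w = 0.90
R4: robust=0.13, medium=0.62; AND[max(0, a+b−1)] → w = 0.00
R5: medium=0.62 → w = 0.62
Rules with consequent 'large': {R4, R5} → strengths 0.00, 0.62
Aggregate via t-conorm [min(1, a+b)]: 0.62

0.62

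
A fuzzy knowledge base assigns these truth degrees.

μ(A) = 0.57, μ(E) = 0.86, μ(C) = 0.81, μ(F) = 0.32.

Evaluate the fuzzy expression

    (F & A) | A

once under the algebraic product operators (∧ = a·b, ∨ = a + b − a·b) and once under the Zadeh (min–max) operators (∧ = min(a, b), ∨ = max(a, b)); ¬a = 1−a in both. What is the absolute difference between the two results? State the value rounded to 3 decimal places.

0.078

Under algebraic product:
  F & A = a·b on (0.3200, 0.5700) = 0.1824
  (F & A) | A = a + b − a·b on (0.1824, 0.5700) = 0.6484
  → value = 0.6484
Under Zadeh (min–max):
  F & A = min(a, b) on (0.32, 0.57) = 0.32
  (F & A) | A = max(a, b) on (0.32, 0.57) = 0.57
  → value = 0.5700
|0.6484 − 0.5700| = 0.078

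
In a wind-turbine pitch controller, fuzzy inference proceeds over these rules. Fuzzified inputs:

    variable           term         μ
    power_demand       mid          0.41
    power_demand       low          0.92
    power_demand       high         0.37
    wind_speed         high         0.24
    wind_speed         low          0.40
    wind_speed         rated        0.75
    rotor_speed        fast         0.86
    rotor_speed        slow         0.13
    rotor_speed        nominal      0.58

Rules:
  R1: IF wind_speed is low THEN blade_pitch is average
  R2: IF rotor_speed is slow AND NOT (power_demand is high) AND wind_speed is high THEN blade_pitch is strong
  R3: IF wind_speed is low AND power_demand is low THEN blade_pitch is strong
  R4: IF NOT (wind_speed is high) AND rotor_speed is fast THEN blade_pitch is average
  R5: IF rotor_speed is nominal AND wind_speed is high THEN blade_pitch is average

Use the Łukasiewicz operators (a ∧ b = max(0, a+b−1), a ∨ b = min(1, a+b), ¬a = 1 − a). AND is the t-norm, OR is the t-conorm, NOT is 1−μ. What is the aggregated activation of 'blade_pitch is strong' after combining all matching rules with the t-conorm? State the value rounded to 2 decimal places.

R1: low=0.40 → w = 0.40
R2: slow=0.13, ¬high=1−0.37=0.63, high=0.24; AND[max(0, a+b−1)] → w = 0.00
R3: low=0.40, low=0.92; AND[max(0, a+b−1)] → w = 0.32
R4: ¬high=1−0.24=0.76, fast=0.86; AND[max(0, a+b−1)] → w = 0.62
R5: nominal=0.58, high=0.24; AND[max(0, a+b−1)] → w = 0.00
Rules with consequent 'strong': {R2, R3} → strengths 0.00, 0.32
Aggregate via t-conorm [min(1, a+b)]: 0.32

0.32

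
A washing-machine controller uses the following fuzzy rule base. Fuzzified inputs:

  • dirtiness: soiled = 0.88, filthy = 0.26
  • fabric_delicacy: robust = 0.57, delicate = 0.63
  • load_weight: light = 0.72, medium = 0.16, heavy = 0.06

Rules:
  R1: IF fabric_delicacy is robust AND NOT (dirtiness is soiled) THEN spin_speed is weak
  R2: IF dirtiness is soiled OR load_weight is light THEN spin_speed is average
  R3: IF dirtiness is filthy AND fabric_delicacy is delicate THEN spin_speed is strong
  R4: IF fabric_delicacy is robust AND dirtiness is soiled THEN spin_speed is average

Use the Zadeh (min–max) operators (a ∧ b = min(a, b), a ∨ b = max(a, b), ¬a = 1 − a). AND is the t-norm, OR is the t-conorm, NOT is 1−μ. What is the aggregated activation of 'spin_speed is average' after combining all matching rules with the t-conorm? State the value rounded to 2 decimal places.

R1: robust=0.57, ¬soiled=1−0.88=0.12; AND[min(a, b)] → w = 0.12
R2: soiled=0.88, light=0.72; OR[max(a, b)] → w = 0.88
R3: filthy=0.26, delicate=0.63; AND[min(a, b)] → w = 0.26
R4: robust=0.57, soiled=0.88; AND[min(a, b)] → w = 0.57
Rules with consequent 'average': {R2, R4} → strengths 0.88, 0.57
Aggregate via t-conorm [max(a, b)]: 0.88

0.88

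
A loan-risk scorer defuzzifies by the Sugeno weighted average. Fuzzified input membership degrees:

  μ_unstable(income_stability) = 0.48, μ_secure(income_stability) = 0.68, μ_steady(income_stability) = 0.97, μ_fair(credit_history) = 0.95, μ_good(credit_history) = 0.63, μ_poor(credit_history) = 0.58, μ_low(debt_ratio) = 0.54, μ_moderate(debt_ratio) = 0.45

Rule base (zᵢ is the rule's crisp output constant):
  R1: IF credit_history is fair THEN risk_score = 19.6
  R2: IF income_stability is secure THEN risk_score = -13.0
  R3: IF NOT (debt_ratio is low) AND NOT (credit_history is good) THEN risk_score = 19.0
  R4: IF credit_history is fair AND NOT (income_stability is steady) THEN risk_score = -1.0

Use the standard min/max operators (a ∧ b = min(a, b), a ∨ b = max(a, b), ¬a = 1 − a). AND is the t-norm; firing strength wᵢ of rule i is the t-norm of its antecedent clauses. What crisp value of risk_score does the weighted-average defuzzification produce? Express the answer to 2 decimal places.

8.27

R1 (z=19.6): fair=0.95 → w = 0.95
R2 (z=-13.0): secure=0.68 → w = 0.68
R3 (z=19.0): ¬low=1−0.54=0.46, ¬good=1−0.63=0.37; AND[min(a, b)] → w = 0.37
R4 (z=-1.0): fair=0.95, ¬steady=1−0.97=0.03; AND[min(a, b)] → w = 0.03
Weighted average = (0.95·19.6 + 0.68·-13.0 + 0.37·19.0 + 0.03·-1.0) / (0.95 + 0.68 + 0.37 + 0.03)
  = 16.7800 / 2.0300 = 8.27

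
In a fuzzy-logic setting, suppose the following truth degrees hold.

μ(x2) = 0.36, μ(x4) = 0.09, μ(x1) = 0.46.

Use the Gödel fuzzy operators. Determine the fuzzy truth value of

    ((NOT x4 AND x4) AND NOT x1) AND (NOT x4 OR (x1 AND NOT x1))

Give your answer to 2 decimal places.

NOT x4 = 1 − 0.09 = 0.91
NOT x4 AND x4 = min(a, b) on (0.91, 0.09) = 0.09
NOT x1 = 1 − 0.46 = 0.54
(NOT x4 AND x4) AND NOT x1 = min(a, b) on (0.09, 0.54) = 0.09
NOT x4 = 1 − 0.09 = 0.91
NOT x1 = 1 − 0.46 = 0.54
x1 AND NOT x1 = min(a, b) on (0.46, 0.54) = 0.46
NOT x4 OR (x1 AND NOT x1) = max(a, b) on (0.91, 0.46) = 0.91
((NOT x4 AND x4) AND NOT x1) AND (NOT x4 OR (x1 AND NOT x1)) = min(a, b) on (0.09, 0.91) = 0.09

0.09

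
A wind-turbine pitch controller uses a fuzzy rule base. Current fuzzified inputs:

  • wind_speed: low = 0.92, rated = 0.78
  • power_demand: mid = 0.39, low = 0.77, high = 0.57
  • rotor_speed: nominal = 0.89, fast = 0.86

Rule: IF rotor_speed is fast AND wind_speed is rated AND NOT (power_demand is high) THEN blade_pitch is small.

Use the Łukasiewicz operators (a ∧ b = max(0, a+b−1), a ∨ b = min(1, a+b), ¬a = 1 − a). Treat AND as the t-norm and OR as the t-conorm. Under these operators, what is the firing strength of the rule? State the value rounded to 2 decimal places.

firing strength: fast=0.86, rated=0.78, ¬high=1−0.57=0.43; AND[max(0, a+b−1)] → w = 0.07

0.07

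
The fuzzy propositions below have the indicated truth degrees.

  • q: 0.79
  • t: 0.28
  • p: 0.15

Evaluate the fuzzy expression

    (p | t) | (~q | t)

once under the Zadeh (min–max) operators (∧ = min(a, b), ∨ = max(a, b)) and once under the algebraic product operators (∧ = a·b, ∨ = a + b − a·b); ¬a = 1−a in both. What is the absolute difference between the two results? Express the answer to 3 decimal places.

Under Zadeh (min–max):
  p | t = max(a, b) on (0.15, 0.28) = 0.28
  ~q = 1 − 0.79 = 0.21
  ~q | t = max(a, b) on (0.21, 0.28) = 0.28
  (p | t) | (~q | t) = max(a, b) on (0.28, 0.28) = 0.28
  → value = 0.2800
Under algebraic product:
  p | t = a + b − a·b on (0.1500, 0.2800) = 0.3880
  ~q = 1 − 0.7900 = 0.2100
  ~q | t = a + b − a·b on (0.2100, 0.2800) = 0.4312
  (p | t) | (~q | t) = a + b − a·b on (0.3880, 0.4312) = 0.6519
  → value = 0.6519
|0.2800 − 0.6519| = 0.372

0.372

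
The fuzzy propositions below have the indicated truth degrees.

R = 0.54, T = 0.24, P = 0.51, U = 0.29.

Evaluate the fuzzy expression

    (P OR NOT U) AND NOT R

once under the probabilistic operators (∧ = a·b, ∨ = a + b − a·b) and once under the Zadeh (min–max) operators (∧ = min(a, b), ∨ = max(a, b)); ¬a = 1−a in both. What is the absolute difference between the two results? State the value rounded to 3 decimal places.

0.065

Under probabilistic:
  NOT U = 1 − 0.2900 = 0.7100
  P OR NOT U = a + b − a·b on (0.5100, 0.7100) = 0.8579
  NOT R = 1 − 0.5400 = 0.4600
  (P OR NOT U) AND NOT R = a·b on (0.8579, 0.4600) = 0.3946
  → value = 0.3946
Under Zadeh (min–max):
  NOT U = 1 − 0.29 = 0.71
  P OR NOT U = max(a, b) on (0.51, 0.71) = 0.71
  NOT R = 1 − 0.54 = 0.46
  (P OR NOT U) AND NOT R = min(a, b) on (0.71, 0.46) = 0.46
  → value = 0.4600
|0.3946 − 0.4600| = 0.065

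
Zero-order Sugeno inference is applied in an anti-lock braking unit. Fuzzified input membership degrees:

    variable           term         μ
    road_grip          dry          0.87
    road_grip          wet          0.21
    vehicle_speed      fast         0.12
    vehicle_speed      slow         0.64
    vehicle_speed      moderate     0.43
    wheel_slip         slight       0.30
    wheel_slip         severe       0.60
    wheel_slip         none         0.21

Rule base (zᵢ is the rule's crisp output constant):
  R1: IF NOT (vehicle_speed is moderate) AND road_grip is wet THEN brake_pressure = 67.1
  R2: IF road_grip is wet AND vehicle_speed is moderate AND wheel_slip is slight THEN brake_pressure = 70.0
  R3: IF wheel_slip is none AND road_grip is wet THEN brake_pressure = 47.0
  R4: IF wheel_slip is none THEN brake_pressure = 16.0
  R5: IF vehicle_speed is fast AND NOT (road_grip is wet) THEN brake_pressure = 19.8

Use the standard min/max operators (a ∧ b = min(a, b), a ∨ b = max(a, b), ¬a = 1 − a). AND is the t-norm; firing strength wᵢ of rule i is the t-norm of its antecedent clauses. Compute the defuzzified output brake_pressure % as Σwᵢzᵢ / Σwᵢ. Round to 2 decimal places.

46.25

R1 (z=67.1): ¬moderate=1−0.43=0.57, wet=0.21; AND[min(a, b)] → w = 0.21
R2 (z=70.0): wet=0.21, moderate=0.43, slight=0.30; AND[min(a, b)] → w = 0.21
R3 (z=47.0): none=0.21, wet=0.21; AND[min(a, b)] → w = 0.21
R4 (z=16.0): none=0.21 → w = 0.21
R5 (z=19.8): fast=0.12, ¬wet=1−0.21=0.79; AND[min(a, b)] → w = 0.12
Weighted average = (0.21·67.1 + 0.21·70.0 + 0.21·47.0 + 0.21·16.0 + 0.12·19.8) / (0.21 + 0.21 + 0.21 + 0.21 + 0.12)
  = 44.3970 / 0.9600 = 46.25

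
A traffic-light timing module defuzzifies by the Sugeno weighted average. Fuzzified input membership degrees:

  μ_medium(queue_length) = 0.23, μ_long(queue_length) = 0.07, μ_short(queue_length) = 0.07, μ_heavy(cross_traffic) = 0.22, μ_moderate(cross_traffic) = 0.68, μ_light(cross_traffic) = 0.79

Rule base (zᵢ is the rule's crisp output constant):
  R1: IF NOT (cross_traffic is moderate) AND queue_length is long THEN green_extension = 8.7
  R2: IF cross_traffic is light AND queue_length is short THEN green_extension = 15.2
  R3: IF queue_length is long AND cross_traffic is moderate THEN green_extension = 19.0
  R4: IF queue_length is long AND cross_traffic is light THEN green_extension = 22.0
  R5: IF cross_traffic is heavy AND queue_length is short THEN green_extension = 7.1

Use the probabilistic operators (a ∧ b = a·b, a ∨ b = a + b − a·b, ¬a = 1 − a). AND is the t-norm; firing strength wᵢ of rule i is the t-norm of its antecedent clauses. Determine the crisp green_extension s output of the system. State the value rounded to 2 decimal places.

16.66

R1 (z=8.7): ¬moderate=1−0.68=0.32, long=0.07; AND[a·b] → w = 0.0224
R2 (z=15.2): light=0.79, short=0.07; AND[a·b] → w = 0.0553
R3 (z=19.0): long=0.07, moderate=0.68; AND[a·b] → w = 0.0476
R4 (z=22.0): long=0.07, light=0.79; AND[a·b] → w = 0.0553
R5 (z=7.1): heavy=0.22, short=0.07; AND[a·b] → w = 0.0154
Weighted average = (0.0224·8.7 + 0.0553·15.2 + 0.0476·19.0 + 0.0553·22.0 + 0.0154·7.1) / (0.0224 + 0.0553 + 0.0476 + 0.0553 + 0.0154)
  = 3.2658 / 0.1960 = 16.66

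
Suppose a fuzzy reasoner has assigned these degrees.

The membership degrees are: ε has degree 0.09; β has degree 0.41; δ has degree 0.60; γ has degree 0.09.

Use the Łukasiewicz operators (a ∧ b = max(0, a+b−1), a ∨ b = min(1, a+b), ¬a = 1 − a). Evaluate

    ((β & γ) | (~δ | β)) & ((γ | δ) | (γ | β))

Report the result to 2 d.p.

β & γ = max(0, a+b−1) on (0.41, 0.09) = 0.00
~δ = 1 − 0.60 = 0.40
~δ | β = min(1, a+b) on (0.40, 0.41) = 0.81
(β & γ) | (~δ | β) = min(1, a+b) on (0.00, 0.81) = 0.81
γ | δ = min(1, a+b) on (0.09, 0.60) = 0.69
γ | β = min(1, a+b) on (0.09, 0.41) = 0.50
(γ | δ) | (γ | β) = min(1, a+b) on (0.69, 0.50) = 1.00
((β & γ) | (~δ | β)) & ((γ | δ) | (γ | β)) = max(0, a+b−1) on (0.81, 1.00) = 0.81

0.81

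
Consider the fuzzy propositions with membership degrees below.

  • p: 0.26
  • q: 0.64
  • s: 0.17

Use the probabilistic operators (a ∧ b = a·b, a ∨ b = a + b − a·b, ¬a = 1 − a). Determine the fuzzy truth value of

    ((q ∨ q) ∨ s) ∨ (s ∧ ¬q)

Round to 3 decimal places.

q ∨ q = a + b − a·b on (0.6400, 0.6400) = 0.8704
(q ∨ q) ∨ s = a + b − a·b on (0.8704, 0.1700) = 0.8924
¬q = 1 − 0.6400 = 0.3600
s ∧ ¬q = a·b on (0.1700, 0.3600) = 0.0612
((q ∨ q) ∨ s) ∨ (s ∧ ¬q) = a + b − a·b on (0.8924, 0.0612) = 0.8990

0.899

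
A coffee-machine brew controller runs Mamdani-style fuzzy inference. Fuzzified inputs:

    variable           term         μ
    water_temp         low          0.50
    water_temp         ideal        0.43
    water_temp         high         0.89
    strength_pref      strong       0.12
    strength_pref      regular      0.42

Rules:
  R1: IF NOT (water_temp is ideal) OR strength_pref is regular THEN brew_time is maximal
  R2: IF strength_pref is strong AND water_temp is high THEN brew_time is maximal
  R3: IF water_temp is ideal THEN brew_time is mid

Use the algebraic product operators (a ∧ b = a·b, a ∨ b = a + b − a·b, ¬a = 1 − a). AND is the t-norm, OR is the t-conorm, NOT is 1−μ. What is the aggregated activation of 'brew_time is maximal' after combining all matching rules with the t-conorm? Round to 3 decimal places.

R1: ¬ideal=1−0.43=0.57, regular=0.42; OR[a + b − a·b] → w = 0.7506
R2: strong=0.12, high=0.89; AND[a·b] → w = 0.1068
R3: ideal=0.43 → w = 0.4300
Rules with consequent 'maximal': {R1, R2} → strengths 0.7506, 0.1068
Aggregate via t-conorm [a + b − a·b]: 0.7772

0.777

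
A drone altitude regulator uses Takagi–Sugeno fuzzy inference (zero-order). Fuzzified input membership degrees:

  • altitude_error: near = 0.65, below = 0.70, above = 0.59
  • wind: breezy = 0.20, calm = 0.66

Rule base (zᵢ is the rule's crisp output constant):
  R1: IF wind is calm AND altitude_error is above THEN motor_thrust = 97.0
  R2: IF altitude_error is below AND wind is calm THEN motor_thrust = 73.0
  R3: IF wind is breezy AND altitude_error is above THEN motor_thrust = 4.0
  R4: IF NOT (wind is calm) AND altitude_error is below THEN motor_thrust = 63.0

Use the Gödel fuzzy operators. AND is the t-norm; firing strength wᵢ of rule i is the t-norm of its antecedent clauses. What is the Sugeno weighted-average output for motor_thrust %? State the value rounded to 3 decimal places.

R1 (z=97.0): calm=0.66, above=0.59; AND[min(a, b)] → w = 0.59
R2 (z=73.0): below=0.70, calm=0.66; AND[min(a, b)] → w = 0.66
R3 (z=4.0): breezy=0.20, above=0.59; AND[min(a, b)] → w = 0.20
R4 (z=63.0): ¬calm=1−0.66=0.34, below=0.70; AND[min(a, b)] → w = 0.34
Weighted average = (0.59·97.0 + 0.66·73.0 + 0.20·4.0 + 0.34·63.0) / (0.59 + 0.66 + 0.20 + 0.34)
  = 127.6300 / 1.7900 = 71.302

71.302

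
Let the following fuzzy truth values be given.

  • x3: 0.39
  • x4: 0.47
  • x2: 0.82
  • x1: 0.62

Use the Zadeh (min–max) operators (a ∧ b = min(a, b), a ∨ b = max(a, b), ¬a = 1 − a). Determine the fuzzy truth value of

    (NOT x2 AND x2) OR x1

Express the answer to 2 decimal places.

0.62

NOT x2 = 1 − 0.82 = 0.18
NOT x2 AND x2 = min(a, b) on (0.18, 0.82) = 0.18
(NOT x2 AND x2) OR x1 = max(a, b) on (0.18, 0.62) = 0.62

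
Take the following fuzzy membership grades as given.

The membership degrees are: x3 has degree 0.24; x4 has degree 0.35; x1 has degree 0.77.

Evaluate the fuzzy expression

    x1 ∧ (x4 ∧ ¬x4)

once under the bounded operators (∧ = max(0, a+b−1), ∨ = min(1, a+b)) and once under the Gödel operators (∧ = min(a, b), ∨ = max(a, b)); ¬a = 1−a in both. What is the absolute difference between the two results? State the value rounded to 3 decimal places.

0.350

Under bounded:
  ¬x4 = 1 − 0.35 = 0.65
  x4 ∧ ¬x4 = max(0, a+b−1) on (0.35, 0.65) = 0.00
  x1 ∧ (x4 ∧ ¬x4) = max(0, a+b−1) on (0.77, 0.00) = 0.00
  → value = 0.0000
Under Gödel:
  ¬x4 = 1 − 0.35 = 0.65
  x4 ∧ ¬x4 = min(a, b) on (0.35, 0.65) = 0.35
  x1 ∧ (x4 ∧ ¬x4) = min(a, b) on (0.77, 0.35) = 0.35
  → value = 0.3500
|0.0000 − 0.3500| = 0.350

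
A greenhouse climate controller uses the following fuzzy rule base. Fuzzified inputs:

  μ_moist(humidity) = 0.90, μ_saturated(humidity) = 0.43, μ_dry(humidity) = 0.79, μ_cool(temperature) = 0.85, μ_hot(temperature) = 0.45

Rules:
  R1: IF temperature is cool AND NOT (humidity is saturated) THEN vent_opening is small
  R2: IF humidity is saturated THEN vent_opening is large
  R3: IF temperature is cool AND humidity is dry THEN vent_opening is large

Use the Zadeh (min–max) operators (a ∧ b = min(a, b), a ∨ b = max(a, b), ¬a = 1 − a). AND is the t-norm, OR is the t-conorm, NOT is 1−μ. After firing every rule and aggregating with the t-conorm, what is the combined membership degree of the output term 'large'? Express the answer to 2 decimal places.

R1: cool=0.85, ¬saturated=1−0.43=0.57; AND[min(a, b)] → w = 0.57
R2: saturated=0.43 → w = 0.43
R3: cool=0.85, dry=0.79; AND[min(a, b)] → w = 0.79
Rules with consequent 'large': {R2, R3} → strengths 0.43, 0.79
Aggregate via t-conorm [max(a, b)]: 0.79

0.79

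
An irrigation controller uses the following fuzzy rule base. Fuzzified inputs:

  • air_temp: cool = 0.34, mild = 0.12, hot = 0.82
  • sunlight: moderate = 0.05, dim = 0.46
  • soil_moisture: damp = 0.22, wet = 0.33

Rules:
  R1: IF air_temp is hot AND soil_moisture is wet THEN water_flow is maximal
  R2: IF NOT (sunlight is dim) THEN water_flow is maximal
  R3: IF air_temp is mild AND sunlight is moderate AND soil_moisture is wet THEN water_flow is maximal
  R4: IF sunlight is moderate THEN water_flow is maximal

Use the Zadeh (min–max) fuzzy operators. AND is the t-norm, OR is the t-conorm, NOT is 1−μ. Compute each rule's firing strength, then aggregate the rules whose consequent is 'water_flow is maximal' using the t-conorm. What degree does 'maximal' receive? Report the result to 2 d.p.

R1: hot=0.82, wet=0.33; AND[min(a, b)] → w = 0.33
R2: ¬dim=1−0.46=0.54 → w = 0.54
R3: mild=0.12, moderate=0.05, wet=0.33; AND[min(a, b)] → w = 0.05
R4: moderate=0.05 → w = 0.05
Rules with consequent 'maximal': {R1, R2, R3, R4} → strengths 0.33, 0.54, 0.05, 0.05
Aggregate via t-conorm [max(a, b)]: 0.54

0.54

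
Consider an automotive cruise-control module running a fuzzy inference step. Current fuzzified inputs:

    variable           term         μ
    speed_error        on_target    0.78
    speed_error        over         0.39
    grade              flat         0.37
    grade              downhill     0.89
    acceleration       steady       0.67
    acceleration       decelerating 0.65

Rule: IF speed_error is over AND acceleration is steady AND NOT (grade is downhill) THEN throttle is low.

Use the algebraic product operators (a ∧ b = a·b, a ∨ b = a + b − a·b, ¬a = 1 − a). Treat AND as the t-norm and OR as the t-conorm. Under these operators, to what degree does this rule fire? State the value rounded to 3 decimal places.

0.029

firing strength: over=0.39, steady=0.67, ¬downhill=1−0.89=0.11; AND[a·b] → w = 0.0287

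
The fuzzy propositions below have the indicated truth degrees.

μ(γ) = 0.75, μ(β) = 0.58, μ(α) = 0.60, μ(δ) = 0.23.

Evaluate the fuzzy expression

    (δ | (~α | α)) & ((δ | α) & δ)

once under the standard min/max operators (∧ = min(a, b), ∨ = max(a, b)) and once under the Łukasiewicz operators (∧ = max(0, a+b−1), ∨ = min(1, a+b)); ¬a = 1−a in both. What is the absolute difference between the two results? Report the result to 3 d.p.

0.170

Under standard min/max:
  ~α = 1 − 0.60 = 0.40
  ~α | α = max(a, b) on (0.40, 0.60) = 0.60
  δ | (~α | α) = max(a, b) on (0.23, 0.60) = 0.60
  δ | α = max(a, b) on (0.23, 0.60) = 0.60
  (δ | α) & δ = min(a, b) on (0.60, 0.23) = 0.23
  (δ | (~α | α)) & ((δ | α) & δ) = min(a, b) on (0.60, 0.23) = 0.23
  → value = 0.2300
Under Łukasiewicz:
  ~α = 1 − 0.60 = 0.40
  ~α | α = min(1, a+b) on (0.40, 0.60) = 1.00
  δ | (~α | α) = min(1, a+b) on (0.23, 1.00) = 1.00
  δ | α = min(1, a+b) on (0.23, 0.60) = 0.83
  (δ | α) & δ = max(0, a+b−1) on (0.83, 0.23) = 0.06
  (δ | (~α | α)) & ((δ | α) & δ) = max(0, a+b−1) on (1.00, 0.06) = 0.06
  → value = 0.0600
|0.2300 − 0.0600| = 0.170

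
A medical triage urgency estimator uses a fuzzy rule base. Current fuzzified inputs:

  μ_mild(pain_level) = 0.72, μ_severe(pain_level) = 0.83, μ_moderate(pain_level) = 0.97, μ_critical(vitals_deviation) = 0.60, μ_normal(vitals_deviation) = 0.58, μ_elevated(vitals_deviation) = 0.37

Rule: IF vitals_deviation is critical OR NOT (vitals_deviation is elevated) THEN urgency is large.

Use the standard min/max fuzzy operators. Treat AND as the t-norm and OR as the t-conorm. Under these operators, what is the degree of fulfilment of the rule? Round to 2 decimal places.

firing strength: critical=0.60, ¬elevated=1−0.37=0.63; OR[max(a, b)] → w = 0.63

0.63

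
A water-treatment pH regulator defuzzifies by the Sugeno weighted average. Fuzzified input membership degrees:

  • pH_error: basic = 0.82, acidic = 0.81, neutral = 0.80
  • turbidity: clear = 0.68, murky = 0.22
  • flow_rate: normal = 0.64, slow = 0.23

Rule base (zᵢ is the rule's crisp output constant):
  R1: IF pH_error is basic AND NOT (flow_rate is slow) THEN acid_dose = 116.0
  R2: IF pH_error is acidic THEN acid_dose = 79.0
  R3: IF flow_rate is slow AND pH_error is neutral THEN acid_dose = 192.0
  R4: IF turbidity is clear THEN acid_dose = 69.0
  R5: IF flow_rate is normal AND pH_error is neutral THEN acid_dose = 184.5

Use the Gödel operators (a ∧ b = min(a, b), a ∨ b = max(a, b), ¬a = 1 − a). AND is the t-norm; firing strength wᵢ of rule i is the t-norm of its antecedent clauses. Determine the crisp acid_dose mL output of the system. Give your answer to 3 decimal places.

R1 (z=116.0): basic=0.82, ¬slow=1−0.23=0.77; AND[min(a, b)] → w = 0.77
R2 (z=79.0): acidic=0.81 → w = 0.81
R3 (z=192.0): slow=0.23, neutral=0.80; AND[min(a, b)] → w = 0.23
R4 (z=69.0): clear=0.68 → w = 0.68
R5 (z=184.5): normal=0.64, neutral=0.80; AND[min(a, b)] → w = 0.64
Weighted average = (0.77·116.0 + 0.81·79.0 + 0.23·192.0 + 0.68·69.0 + 0.64·184.5) / (0.77 + 0.81 + 0.23 + 0.68 + 0.64)
  = 362.4700 / 3.1300 = 115.805

115.805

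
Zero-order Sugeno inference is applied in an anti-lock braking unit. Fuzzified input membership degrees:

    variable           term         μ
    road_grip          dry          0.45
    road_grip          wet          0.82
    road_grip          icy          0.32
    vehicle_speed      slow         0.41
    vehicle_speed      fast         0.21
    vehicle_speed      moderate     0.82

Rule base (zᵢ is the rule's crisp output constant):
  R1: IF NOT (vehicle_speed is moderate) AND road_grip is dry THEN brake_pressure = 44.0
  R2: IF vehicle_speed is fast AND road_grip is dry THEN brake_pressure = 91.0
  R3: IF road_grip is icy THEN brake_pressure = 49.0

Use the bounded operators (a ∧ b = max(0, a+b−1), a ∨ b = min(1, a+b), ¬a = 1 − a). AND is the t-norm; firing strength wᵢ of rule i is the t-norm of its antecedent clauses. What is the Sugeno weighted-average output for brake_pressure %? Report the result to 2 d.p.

49.00

R1 (z=44.0): ¬moderate=1−0.82=0.18, dry=0.45; AND[max(0, a+b−1)] → w = 0.00
R2 (z=91.0): fast=0.21, dry=0.45; AND[max(0, a+b−1)] → w = 0.00
R3 (z=49.0): icy=0.32 → w = 0.32
Weighted average = (0.00·44.0 + 0.00·91.0 + 0.32·49.0) / (0.00 + 0.00 + 0.32)
  = 15.6800 / 0.3200 = 49.00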